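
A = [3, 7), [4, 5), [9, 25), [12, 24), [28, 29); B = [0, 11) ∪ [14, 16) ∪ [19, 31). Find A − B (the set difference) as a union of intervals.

First set merges to [3, 7), [9, 25), [28, 29).
[3, 7): entirely removed.
[9, 25) \ B = [11, 14), [16, 19).
[28, 29): entirely removed.

[11, 14) ∪ [16, 19)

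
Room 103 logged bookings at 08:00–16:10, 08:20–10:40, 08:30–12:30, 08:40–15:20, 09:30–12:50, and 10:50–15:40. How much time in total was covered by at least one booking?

8 h 10 min

Merged: 08:00-16:10.
Length: 8 h 10 min.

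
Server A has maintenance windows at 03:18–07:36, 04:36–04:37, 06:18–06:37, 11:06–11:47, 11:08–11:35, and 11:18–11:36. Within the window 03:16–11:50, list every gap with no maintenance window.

03:16–03:18, 07:36–11:06, 11:47–11:50

After merging, the occupied span is 03:18–07:36, 11:06–11:47.
Gaps within 03:16–11:50: 03:16–03:18, 07:36–11:06, 11:47–11:50.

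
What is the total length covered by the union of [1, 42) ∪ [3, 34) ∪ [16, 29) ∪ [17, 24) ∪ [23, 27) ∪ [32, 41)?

41

Merged: [1, 42).
Length: 41.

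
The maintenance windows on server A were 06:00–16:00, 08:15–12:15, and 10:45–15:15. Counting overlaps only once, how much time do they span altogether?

Merged: 06:00–16:00.
Length: 10 h.

10 h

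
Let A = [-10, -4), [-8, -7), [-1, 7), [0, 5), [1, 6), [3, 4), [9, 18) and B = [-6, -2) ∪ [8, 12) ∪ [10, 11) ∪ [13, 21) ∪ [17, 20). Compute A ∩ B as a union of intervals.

Merge the first list: [-10, -4), [-1, 7), [9, 18).
Merge the second list: [-6, -2), [8, 12), [13, 21).
[-10, -4) overlaps B on [-6, -4).
[-1, 7) falls entirely outside B.
[9, 18) overlaps B on [9, 12), [13, 18).

[-6, -4) ∪ [9, 12) ∪ [13, 18)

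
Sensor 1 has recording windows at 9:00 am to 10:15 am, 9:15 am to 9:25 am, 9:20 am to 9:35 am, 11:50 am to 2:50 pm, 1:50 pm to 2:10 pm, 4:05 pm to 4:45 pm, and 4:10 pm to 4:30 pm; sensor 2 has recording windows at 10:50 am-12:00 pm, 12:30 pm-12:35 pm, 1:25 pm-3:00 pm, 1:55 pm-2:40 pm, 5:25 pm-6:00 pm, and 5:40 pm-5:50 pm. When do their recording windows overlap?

A, merged: 9:00 am–10:15 am, 11:50 am–2:50 pm, 4:05 pm–4:45 pm.
B, merged: 10:50 am–12:00 pm, 12:30 pm–12:35 pm, 1:25 pm–3:00 pm, 5:25 pm–6:00 pm.
9:00 am–10:15 am: no overlap with the second set.
11:50 am–2:50 pm meets the second set on 11:50 am–12:00 pm, 12:30 pm–12:35 pm, 1:25 pm–2:50 pm.
4:05 pm–4:45 pm: no overlap with the second set.

11:50 am–12:00 pm, 12:30 pm–12:35 pm, 1:25 pm–2:50 pm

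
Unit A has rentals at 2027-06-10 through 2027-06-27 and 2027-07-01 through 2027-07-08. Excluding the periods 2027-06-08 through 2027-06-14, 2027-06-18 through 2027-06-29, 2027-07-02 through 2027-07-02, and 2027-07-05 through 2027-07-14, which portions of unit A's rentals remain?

2027-06-10 through 2027-06-27 with B removed leaves 2027-06-15 through 2027-06-17.
2027-07-01 through 2027-07-08 with B removed leaves 2027-07-01 through 2027-07-01, 2027-07-03 through 2027-07-04.

2027-06-15 through 2027-06-17, 2027-07-01 through 2027-07-01, 2027-07-03 through 2027-07-04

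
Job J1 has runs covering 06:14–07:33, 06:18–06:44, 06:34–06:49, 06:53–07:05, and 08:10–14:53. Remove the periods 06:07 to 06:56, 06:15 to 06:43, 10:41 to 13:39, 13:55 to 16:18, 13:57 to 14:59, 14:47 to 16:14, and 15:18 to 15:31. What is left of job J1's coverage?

06:56–07:33, 08:10–10:41, 13:39–13:55

Merge the first list: 06:14–07:33, 08:10–14:53.
Merge the second list: 06:07–06:56, 10:41–13:39, 13:55–16:18.
06:14–07:33 with B removed leaves 06:56–07:33.
08:10–14:53 with B removed leaves 08:10–10:41, 13:39–13:55.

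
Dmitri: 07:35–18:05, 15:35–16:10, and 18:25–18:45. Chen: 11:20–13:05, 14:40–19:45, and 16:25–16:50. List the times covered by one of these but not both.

A, merged: 07:35–18:05, 18:25–18:45.
B, merged: 11:20–13:05, 14:40–19:45.
A \ B = 07:35–11:20, 13:05–14:40.
B \ A = 18:05–18:25, 18:45–19:45.
Union of the two gives the symmetric difference.

07:35–11:20, 13:05–14:40, 18:05–18:25, 18:45–19:45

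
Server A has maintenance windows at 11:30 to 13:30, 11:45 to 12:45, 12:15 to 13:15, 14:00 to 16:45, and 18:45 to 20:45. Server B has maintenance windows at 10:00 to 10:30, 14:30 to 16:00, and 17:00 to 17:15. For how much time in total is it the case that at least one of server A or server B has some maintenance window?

7 h 30 min

A, merged: 11:30-13:30, 14:00-16:45, 18:45-20:45.
A ∪ B = 10:00-10:30, 11:30-13:30, 14:00-16:45, 17:00-17:15, 18:45-20:45.
Total: 30 min + 2 h + 2 h 45 min + 15 min + 2 h = 7 h 30 min.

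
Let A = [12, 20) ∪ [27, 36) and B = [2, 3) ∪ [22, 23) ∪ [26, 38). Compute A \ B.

[12, 20)

[12, 20): nothing removed.
[27, 36): entirely removed.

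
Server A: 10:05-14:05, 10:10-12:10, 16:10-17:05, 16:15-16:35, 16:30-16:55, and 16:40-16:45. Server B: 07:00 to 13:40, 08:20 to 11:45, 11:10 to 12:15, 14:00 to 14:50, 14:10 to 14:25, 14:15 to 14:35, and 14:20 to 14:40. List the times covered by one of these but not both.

07:00–10:05, 13:40–14:00, 14:05–14:50, 16:10–17:05

Merge the first list: 10:05–14:05, 16:10–17:05.
Merge the second list: 07:00–13:40, 14:00–14:50.
A \ B = 13:40–14:00, 16:10–17:05.
B \ A = 07:00–10:05, 14:05–14:50.
Union of the two gives the symmetric difference.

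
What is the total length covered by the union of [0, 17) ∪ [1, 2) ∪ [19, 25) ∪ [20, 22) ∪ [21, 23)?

Merged: [0, 17), [19, 25).
Lengths: 17 + 6 = 23.

23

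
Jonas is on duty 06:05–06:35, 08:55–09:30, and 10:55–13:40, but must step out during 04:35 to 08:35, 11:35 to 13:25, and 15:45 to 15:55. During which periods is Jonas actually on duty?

06:05-06:35: fully covered by B → removed.
08:55-09:30: no B overlap → unchanged.
10:55-13:40 minus B → 10:55-11:35, 13:25-13:40.

08:55-09:30, 10:55-11:35, 13:25-13:40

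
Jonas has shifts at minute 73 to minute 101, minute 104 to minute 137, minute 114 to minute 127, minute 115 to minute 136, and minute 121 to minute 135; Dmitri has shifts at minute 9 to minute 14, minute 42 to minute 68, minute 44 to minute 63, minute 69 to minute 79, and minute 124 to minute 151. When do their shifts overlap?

First set merges to minute 73 to minute 101, minute 104 to minute 137.
Second set merges to minute 9 to minute 14, minute 42 to minute 68, minute 69 to minute 79, minute 124 to minute 151.
minute 73 to minute 101 ∩ B → minute 73 to minute 79.
minute 104 to minute 137 ∩ B → minute 124 to minute 137.

minute 73 to minute 79, minute 124 to minute 137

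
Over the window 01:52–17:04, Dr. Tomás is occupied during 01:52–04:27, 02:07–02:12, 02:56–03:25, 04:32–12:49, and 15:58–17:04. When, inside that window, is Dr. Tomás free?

04:27-04:32, 12:49-15:58

Covered (merged): 01:52-04:27, 04:32-12:49, 15:58-17:04.
Gaps within 01:52-17:04: 04:27-04:32, 12:49-15:58.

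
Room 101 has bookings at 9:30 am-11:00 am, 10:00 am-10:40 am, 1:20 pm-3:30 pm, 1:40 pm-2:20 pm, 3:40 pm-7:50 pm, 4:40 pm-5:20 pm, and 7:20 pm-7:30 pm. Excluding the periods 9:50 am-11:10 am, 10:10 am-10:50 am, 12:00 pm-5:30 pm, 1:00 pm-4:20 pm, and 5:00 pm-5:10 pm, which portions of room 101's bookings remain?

First set merges to 9:30 am-11:00 am, 1:20 pm-3:30 pm, 3:40 pm-7:50 pm.
Second set merges to 9:50 am-11:10 am, 12:00 pm-5:30 pm.
9:30 am-11:00 am minus B → 9:30 am-9:50 am.
1:20 pm-3:30 pm: fully covered by B → removed.
3:40 pm-7:50 pm minus B → 5:30 pm-7:50 pm.

9:30 am-9:50 am, 5:30 pm-7:50 pm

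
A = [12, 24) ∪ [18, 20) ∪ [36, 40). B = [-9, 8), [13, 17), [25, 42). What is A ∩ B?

A, merged: [12, 24), [36, 40).
[12, 24) overlaps B on [13, 17).
[36, 40) overlaps B on [36, 40).

[13, 17) ∪ [36, 40)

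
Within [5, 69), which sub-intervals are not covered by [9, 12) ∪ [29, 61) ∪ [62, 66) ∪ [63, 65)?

[5, 9) ∪ [12, 29) ∪ [61, 62) ∪ [66, 69)

The merged coverage is [9, 12), [29, 61), [62, 66).
Gaps within [5, 69): [5, 9), [12, 29), [61, 62), [66, 69).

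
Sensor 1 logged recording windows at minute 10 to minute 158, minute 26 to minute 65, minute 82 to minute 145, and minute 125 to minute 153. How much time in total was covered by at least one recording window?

148 minutes

Merged: minute 10 to minute 158.
Length: 148 minutes.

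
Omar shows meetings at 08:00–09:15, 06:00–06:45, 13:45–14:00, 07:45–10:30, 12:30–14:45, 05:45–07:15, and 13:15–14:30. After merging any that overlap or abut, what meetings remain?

Sort by start: 05:45–07:15, 06:00–06:45, 07:45–10:30, 08:00–09:15, 12:30–14:45, 13:15–14:30, 13:45–14:00.
06:00–06:45 overlaps/touches 05:45–07:15 → extend to 05:45–07:15.
07:45–10:30 is disjoint → start new block.
08:00–09:15 overlaps/touches 07:45–10:30 → extend to 07:45–10:30.
12:30–14:45 is disjoint → start new block.
13:15–14:30 overlaps/touches 12:30–14:45 → extend to 12:30–14:45.
13:45–14:00 overlaps/touches 12:30–14:45 → extend to 12:30–14:45.

05:45–07:15, 07:45–10:30, 12:30–14:45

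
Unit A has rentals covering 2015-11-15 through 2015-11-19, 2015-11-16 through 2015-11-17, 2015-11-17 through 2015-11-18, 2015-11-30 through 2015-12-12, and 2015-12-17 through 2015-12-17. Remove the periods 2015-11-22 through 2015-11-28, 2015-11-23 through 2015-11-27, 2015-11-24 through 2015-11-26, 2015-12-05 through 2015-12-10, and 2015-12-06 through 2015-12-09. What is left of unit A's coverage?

2015-11-15 through 2015-11-19, 2015-11-30 through 2015-12-04, 2015-12-11 through 2015-12-12, 2015-12-17 through 2015-12-17

A, merged: 2015-11-15 through 2015-11-19, 2015-11-30 through 2015-12-12, 2015-12-17 through 2015-12-17.
B, merged: 2015-11-22 through 2015-11-28, 2015-12-05 through 2015-12-10.
2015-11-15 through 2015-11-19: no B overlap → unchanged.
2015-11-30 through 2015-12-12 minus B → 2015-11-30 through 2015-12-04, 2015-12-11 through 2015-12-12.
2015-12-17 through 2015-12-17: no B overlap → unchanged.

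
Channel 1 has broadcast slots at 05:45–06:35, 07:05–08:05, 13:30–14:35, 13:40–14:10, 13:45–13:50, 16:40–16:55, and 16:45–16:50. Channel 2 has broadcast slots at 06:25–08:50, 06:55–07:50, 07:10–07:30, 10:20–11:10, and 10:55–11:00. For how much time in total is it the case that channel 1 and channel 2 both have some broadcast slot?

1 h 10 min

Merge the first list: 05:45–06:35, 07:05–08:05, 13:30–14:35, 16:40–16:55.
Merge the second list: 06:25–08:50, 10:20–11:10.
A ∩ B = 06:25–06:35, 07:05–08:05.
Total: 10 min + 1 h = 1 h 10 min.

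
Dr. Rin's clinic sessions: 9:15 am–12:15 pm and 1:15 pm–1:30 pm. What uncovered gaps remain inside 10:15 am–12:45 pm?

12:15 pm-12:45 pm

Covered (merged): 9:15 am-12:15 pm, 1:15 pm-1:30 pm.
Gaps within 10:15 am-12:45 pm: 12:15 pm-12:45 pm.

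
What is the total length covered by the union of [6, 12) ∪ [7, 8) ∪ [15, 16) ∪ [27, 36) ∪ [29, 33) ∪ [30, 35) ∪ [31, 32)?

16

Merged: [6, 12), [15, 16), [27, 36).
Lengths: 6 + 1 + 9 = 16.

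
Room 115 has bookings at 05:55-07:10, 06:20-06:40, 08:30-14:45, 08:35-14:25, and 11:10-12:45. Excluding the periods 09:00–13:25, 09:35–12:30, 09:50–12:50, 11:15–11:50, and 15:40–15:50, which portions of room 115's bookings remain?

05:55–07:10, 08:30–09:00, 13:25–14:45

A, merged: 05:55–07:10, 08:30–14:45.
B, merged: 09:00–13:25, 15:40–15:50.
05:55–07:10: nothing removed.
08:30–14:45 \ B = 08:30–09:00, 13:25–14:45.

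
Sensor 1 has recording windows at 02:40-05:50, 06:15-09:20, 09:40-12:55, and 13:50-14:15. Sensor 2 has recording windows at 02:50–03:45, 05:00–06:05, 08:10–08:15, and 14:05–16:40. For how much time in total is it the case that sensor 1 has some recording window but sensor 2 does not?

7 h 55 min

A \ B = 02:40-02:50, 03:45-05:00, 06:15-08:10, 08:15-09:20, 09:40-12:55, 13:50-14:05.
Total: 10 min + 1 h 15 min + 1 h 55 min + 1 h 5 min + 3 h 15 min + 15 min = 7 h 55 min.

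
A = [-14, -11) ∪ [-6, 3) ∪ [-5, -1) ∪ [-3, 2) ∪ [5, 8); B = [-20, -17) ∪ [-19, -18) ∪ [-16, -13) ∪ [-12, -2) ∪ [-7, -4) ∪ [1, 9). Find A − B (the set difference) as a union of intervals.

Merge the first list: [-14, -11), [-6, 3), [5, 8).
Merge the second list: [-20, -17), [-16, -13), [-12, -2), [1, 9).
[-14, -11) with B removed leaves [-13, -12).
[-6, 3) with B removed leaves [-2, 1).
[5, 8) lies entirely inside B → drops out.

[-13, -12) ∪ [-2, 1)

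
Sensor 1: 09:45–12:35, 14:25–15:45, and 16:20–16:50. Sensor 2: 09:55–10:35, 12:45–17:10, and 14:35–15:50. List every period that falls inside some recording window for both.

09:55-10:35, 14:25-15:45, 16:20-16:50

B, merged: 09:55-10:35, 12:45-17:10.
09:45-12:35 ∩ B → 09:55-10:35.
14:25-15:45 ∩ B → 14:25-15:45.
16:20-16:50 ∩ B → 16:20-16:50.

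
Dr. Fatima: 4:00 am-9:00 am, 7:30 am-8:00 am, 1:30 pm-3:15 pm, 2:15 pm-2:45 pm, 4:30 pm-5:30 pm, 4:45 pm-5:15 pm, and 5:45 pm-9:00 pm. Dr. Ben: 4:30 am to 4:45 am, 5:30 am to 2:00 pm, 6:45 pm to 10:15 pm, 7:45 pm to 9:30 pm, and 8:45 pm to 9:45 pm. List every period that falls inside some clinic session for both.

First set merges to 4:00 am–9:00 am, 1:30 pm–3:15 pm, 4:30 pm–5:30 pm, 5:45 pm–9:00 pm.
Second set merges to 4:30 am–4:45 am, 5:30 am–2:00 pm, 6:45 pm–10:15 pm.
4:00 am–9:00 am ∩ B → 4:30 am–4:45 am, 5:30 am–9:00 am.
1:30 pm–3:15 pm ∩ B → 1:30 pm–2:00 pm.
4:30 pm–5:30 pm meets no B interval.
5:45 pm–9:00 pm ∩ B → 6:45 pm–9:00 pm.

4:30 am–4:45 am, 5:30 am–9:00 am, 1:30 pm–2:00 pm, 6:45 pm–9:00 pm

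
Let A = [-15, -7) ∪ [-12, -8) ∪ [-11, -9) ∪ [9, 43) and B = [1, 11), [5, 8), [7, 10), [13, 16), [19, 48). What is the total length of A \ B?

13

A, merged: [-15, -7), [9, 43).
B, merged: [1, 11), [13, 16), [19, 48).
A \ B = [-15, -7), [11, 13), [16, 19).
Total: 8 + 2 + 3 = 13.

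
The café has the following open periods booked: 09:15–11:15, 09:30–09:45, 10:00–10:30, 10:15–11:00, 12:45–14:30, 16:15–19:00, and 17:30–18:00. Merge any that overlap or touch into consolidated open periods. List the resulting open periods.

09:15–11:15, 12:45–14:30, 16:15–19:00

09:30–09:45 overlaps/touches 09:15–11:15 → extend to 09:15–11:15.
10:00–10:30 overlaps/touches 09:15–11:15 → extend to 09:15–11:15.
10:15–11:00 overlaps/touches 09:15–11:15 → extend to 09:15–11:15.
12:45–14:30 is disjoint → start new block.
16:15–19:00 is disjoint → start new block.
17:30–18:00 overlaps/touches 16:15–19:00 → extend to 16:15–19:00.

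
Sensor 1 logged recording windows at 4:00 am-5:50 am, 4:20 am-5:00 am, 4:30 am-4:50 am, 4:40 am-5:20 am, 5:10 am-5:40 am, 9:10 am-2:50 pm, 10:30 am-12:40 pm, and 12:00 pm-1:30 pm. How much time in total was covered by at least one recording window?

Merged: 4:00 am–5:50 am, 9:10 am–2:50 pm.
Lengths: 1 h 50 min + 5 h 40 min = 7 h 30 min.

7 h 30 min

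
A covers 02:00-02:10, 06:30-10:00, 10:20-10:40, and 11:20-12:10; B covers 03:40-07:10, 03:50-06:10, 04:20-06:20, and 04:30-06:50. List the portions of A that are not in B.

B, merged: 03:40-07:10.
02:00-02:10: nothing removed.
06:30-10:00 \ B = 07:10-10:00.
10:20-10:40: nothing removed.
11:20-12:10: nothing removed.

02:00-02:10, 07:10-10:00, 10:20-10:40, 11:20-12:10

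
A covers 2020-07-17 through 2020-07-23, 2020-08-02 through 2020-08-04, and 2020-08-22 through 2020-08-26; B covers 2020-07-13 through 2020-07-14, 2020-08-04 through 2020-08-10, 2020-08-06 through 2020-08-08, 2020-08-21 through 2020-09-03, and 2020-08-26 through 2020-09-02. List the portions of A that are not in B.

2020-07-17 through 2020-07-23, 2020-08-02 through 2020-08-03

Merge the second list: 2020-07-13 through 2020-07-14, 2020-08-04 through 2020-08-10, 2020-08-21 through 2020-09-03.
2020-07-17 through 2020-07-23: no B overlap → unchanged.
2020-08-02 through 2020-08-04 minus B → 2020-08-02 through 2020-08-03.
2020-08-22 through 2020-08-26: fully covered by B → removed.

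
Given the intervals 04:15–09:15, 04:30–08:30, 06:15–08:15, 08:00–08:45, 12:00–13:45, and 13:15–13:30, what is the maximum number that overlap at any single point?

Walk the sorted start/end points keeping a running depth.
The depth first hits 4 at 08:00.

4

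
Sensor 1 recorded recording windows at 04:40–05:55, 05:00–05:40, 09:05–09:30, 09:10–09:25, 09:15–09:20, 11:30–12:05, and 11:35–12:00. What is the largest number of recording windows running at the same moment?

3

Sweep endpoints in order; track running count of active intervals.
Peak of 3 reached at 09:15.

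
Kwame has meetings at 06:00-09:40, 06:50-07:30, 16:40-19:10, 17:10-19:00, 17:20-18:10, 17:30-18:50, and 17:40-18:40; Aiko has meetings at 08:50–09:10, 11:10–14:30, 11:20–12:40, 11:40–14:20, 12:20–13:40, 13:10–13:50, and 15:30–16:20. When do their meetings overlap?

First set merges to 06:00-09:40, 16:40-19:10.
Second set merges to 08:50-09:10, 11:10-14:30, 15:30-16:20.
06:00-09:40 meets the second set on 08:50-09:10.
16:40-19:10: no overlap with the second set.

08:50-09:10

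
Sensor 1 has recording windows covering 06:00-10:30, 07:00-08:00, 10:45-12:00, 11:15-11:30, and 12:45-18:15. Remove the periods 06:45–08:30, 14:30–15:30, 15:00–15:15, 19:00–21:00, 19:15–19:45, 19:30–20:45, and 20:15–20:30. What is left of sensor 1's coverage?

06:00-06:45, 08:30-10:30, 10:45-12:00, 12:45-14:30, 15:30-18:15

A, merged: 06:00-10:30, 10:45-12:00, 12:45-18:15.
B, merged: 06:45-08:30, 14:30-15:30, 19:00-21:00.
06:00-10:30 \ B = 06:00-06:45, 08:30-10:30.
10:45-12:00: nothing removed.
12:45-18:15 \ B = 12:45-14:30, 15:30-18:15.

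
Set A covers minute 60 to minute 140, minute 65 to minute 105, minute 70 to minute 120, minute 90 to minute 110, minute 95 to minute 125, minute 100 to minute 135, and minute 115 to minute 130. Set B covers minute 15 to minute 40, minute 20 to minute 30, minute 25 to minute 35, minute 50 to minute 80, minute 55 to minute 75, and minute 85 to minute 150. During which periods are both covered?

Merge the first list: minute 60 to minute 140.
Merge the second list: minute 15 to minute 40, minute 50 to minute 80, minute 85 to minute 150.
minute 60 to minute 140 overlaps B on minute 60 to minute 80, minute 85 to minute 140.

minute 60 to minute 80, minute 85 to minute 140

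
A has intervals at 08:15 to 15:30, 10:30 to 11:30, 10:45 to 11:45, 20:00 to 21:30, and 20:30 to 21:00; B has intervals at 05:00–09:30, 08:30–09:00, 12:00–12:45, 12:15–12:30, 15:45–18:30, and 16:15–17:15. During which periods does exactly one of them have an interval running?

05:00–08:15, 09:30–12:00, 12:45–15:30, 15:45–18:30, 20:00–21:30

A, merged: 08:15–15:30, 20:00–21:30.
B, merged: 05:00–09:30, 12:00–12:45, 15:45–18:30.
A \ B = 09:30–12:00, 12:45–15:30, 20:00–21:30.
B \ A = 05:00–08:15, 15:45–18:30.
Union of the two gives the symmetric difference.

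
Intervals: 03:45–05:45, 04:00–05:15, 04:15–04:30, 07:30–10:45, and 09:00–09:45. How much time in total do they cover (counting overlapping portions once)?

Merged: 03:45–05:45, 07:30–10:45.
Lengths: 2 h + 3 h 15 min = 5 h 15 min.

5 h 15 min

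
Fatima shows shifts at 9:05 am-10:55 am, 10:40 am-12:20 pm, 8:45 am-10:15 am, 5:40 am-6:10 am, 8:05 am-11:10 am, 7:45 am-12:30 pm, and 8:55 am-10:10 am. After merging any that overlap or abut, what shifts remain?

Sort by start: 5:40 am-6:10 am, 7:45 am-12:30 pm, 8:05 am-11:10 am, 8:45 am-10:15 am, 8:55 am-10:10 am, 9:05 am-10:55 am, 10:40 am-12:20 pm.
7:45 am-12:30 pm is disjoint → start new block.
8:05 am-11:10 am overlaps/touches 7:45 am-12:30 pm → extend to 7:45 am-12:30 pm.
8:45 am-10:15 am overlaps/touches 7:45 am-12:30 pm → extend to 7:45 am-12:30 pm.
8:55 am-10:10 am overlaps/touches 7:45 am-12:30 pm → extend to 7:45 am-12:30 pm.
9:05 am-10:55 am overlaps/touches 7:45 am-12:30 pm → extend to 7:45 am-12:30 pm.
10:40 am-12:20 pm overlaps/touches 7:45 am-12:30 pm → extend to 7:45 am-12:30 pm.

5:40 am-6:10 am, 7:45 am-12:30 pm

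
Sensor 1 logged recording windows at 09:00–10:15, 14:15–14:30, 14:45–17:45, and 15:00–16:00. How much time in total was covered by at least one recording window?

4 h 30 min

Merged: 09:00–10:15, 14:15–14:30, 14:45–17:45.
Lengths: 1 h 15 min + 15 min + 3 h = 4 h 30 min.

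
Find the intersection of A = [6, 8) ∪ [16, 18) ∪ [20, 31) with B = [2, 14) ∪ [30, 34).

[6, 8) ∪ [30, 31)

[6, 8) meets the second set on [6, 8).
[16, 18): no overlap with the second set.
[20, 31) meets the second set on [30, 31).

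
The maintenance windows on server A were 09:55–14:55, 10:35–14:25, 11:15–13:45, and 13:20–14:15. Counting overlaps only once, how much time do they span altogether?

Merged: 09:55-14:55.
Length: 5 h.

5 h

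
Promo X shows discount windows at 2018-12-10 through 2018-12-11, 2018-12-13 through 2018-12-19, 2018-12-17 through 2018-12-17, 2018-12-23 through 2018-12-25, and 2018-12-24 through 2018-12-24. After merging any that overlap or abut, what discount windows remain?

2018-12-13 through 2018-12-19 is disjoint → start new block.
2018-12-17 through 2018-12-17 overlaps/touches 2018-12-13 through 2018-12-19 → extend to 2018-12-13 through 2018-12-19.
2018-12-23 through 2018-12-25 is disjoint → start new block.
2018-12-24 through 2018-12-24 overlaps/touches 2018-12-23 through 2018-12-25 → extend to 2018-12-23 through 2018-12-25.

2018-12-10 through 2018-12-11, 2018-12-13 through 2018-12-19, 2018-12-23 through 2018-12-25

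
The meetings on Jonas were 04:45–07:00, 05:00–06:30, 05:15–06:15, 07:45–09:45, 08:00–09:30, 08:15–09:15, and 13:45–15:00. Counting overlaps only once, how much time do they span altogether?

Merged: 04:45–07:00, 07:45–09:45, 13:45–15:00.
Lengths: 2 h 15 min + 2 h + 1 h 15 min = 5 h 30 min.

5 h 30 min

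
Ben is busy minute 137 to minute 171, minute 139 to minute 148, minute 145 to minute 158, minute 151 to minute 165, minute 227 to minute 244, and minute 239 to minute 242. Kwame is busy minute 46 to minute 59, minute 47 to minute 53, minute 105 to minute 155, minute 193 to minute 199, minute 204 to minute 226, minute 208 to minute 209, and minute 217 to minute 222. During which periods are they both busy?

minute 137 to minute 155

A, merged: minute 137 to minute 171, minute 227 to minute 244.
B, merged: minute 46 to minute 59, minute 105 to minute 155, minute 193 to minute 199, minute 204 to minute 226.
minute 137 to minute 171 ∩ B → minute 137 to minute 155.
minute 227 to minute 244 meets no B interval.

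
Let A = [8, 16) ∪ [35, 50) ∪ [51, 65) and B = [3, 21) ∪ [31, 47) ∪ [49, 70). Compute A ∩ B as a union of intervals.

[8, 16) ∩ B → [8, 16).
[35, 50) ∩ B → [35, 47), [49, 50).
[51, 65) ∩ B → [51, 65).

[8, 16) ∪ [35, 47) ∪ [49, 50) ∪ [51, 65)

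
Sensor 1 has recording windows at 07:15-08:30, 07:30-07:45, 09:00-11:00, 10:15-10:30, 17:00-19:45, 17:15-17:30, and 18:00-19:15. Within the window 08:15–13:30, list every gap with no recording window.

08:30–09:00, 11:00–13:30

Covered (merged): 07:15–08:30, 09:00–11:00, 17:00–19:45.
Uncovered inside 08:15–13:30: 08:30–09:00, 11:00–13:30.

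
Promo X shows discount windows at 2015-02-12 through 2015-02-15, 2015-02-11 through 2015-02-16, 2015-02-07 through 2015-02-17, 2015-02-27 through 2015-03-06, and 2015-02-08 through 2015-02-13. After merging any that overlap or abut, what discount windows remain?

2015-02-07 through 2015-02-17, 2015-02-27 through 2015-03-06

Sort by start: 2015-02-07 through 2015-02-17, 2015-02-08 through 2015-02-13, 2015-02-11 through 2015-02-16, 2015-02-12 through 2015-02-15, 2015-02-27 through 2015-03-06.
2015-02-08 through 2015-02-13 overlaps/touches 2015-02-07 through 2015-02-17 → extend to 2015-02-07 through 2015-02-17.
2015-02-11 through 2015-02-16 overlaps/touches 2015-02-07 through 2015-02-17 → extend to 2015-02-07 through 2015-02-17.
2015-02-12 through 2015-02-15 overlaps/touches 2015-02-07 through 2015-02-17 → extend to 2015-02-07 through 2015-02-17.
2015-02-27 through 2015-03-06 is disjoint → start new block.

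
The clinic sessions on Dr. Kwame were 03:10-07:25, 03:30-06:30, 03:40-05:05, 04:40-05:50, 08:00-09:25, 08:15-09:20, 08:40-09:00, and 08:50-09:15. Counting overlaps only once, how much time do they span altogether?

Merged: 03:10-07:25, 08:00-09:25.
Lengths: 4 h 15 min + 1 h 25 min = 5 h 40 min.

5 h 40 min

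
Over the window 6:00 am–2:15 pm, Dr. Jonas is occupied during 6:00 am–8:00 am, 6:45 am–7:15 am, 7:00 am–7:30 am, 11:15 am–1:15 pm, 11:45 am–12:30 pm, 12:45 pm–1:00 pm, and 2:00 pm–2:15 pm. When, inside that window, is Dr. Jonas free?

8:00 am–11:15 am, 1:15 pm–2:00 pm

Covered (merged): 6:00 am–8:00 am, 11:15 am–1:15 pm, 2:00 pm–2:15 pm.
Complement within 6:00 am–2:15 pm: 8:00 am–11:15 am, 1:15 pm–2:00 pm.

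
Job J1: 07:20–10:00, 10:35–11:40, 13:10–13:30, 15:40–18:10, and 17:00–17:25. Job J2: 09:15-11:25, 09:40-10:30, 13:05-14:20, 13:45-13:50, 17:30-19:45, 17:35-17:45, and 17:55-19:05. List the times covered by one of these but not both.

07:20–09:15, 10:00–10:35, 11:25–11:40, 13:05–13:10, 13:30–14:20, 15:40–17:30, 18:10–19:45

A, merged: 07:20–10:00, 10:35–11:40, 13:10–13:30, 15:40–18:10.
B, merged: 09:15–11:25, 13:05–14:20, 17:30–19:45.
A but not B: 07:20–09:15, 11:25–11:40, 15:40–17:30.
B but not A: 10:00–10:35, 13:05–13:10, 13:30–14:20, 18:10–19:45.
Combining gives A △ B.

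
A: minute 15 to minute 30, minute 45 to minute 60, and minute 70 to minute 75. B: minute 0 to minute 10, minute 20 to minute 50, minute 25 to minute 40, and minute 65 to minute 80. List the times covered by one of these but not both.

Merge the second list: minute 0 to minute 10, minute 20 to minute 50, minute 65 to minute 80.
Only in the first: minute 15 to minute 20, minute 50 to minute 60.
Only in the second: minute 0 to minute 10, minute 30 to minute 45, minute 65 to minute 70, minute 75 to minute 80.
Together these are the periods covered by exactly one.

minute 0 to minute 10, minute 15 to minute 20, minute 30 to minute 45, minute 50 to minute 60, minute 65 to minute 70, minute 75 to minute 80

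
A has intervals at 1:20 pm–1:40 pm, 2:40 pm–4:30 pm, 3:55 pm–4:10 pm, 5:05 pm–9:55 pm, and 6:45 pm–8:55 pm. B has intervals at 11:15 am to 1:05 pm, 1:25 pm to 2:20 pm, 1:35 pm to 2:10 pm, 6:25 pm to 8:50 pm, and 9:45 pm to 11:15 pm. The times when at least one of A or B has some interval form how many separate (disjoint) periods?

4

Merge the first list: 1:20 pm–1:40 pm, 2:40 pm–4:30 pm, 5:05 pm–9:55 pm.
Merge the second list: 11:15 am–1:05 pm, 1:25 pm–2:20 pm, 6:25 pm–8:50 pm, 9:45 pm–11:15 pm.
A ∪ B = 11:15 am–1:05 pm, 1:20 pm–2:20 pm, 2:40 pm–4:30 pm, 5:05 pm–11:15 pm.
That is 4 disjoint pieces.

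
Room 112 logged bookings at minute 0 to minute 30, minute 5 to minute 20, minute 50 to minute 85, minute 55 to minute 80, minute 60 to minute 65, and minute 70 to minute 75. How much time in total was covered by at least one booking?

Merged: minute 0 to minute 30, minute 50 to minute 85.
Lengths: 30 minutes + 35 minutes = 65 minutes.

65 minutes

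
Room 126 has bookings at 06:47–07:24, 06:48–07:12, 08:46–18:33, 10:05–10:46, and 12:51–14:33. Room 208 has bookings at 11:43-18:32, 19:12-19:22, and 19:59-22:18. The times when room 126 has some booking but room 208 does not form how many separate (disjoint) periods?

3

First set merges to 06:47–07:24, 08:46–18:33.
A \ B = 06:47–07:24, 08:46–11:43, 18:32–18:33.
That is 3 disjoint pieces.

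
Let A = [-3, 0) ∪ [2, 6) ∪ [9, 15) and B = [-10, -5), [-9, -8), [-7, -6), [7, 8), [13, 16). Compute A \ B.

[-3, 0) ∪ [2, 6) ∪ [9, 13)

B, merged: [-10, -5), [7, 8), [13, 16).
[-3, 0) is untouched.
[2, 6) is untouched.
[9, 15) with B removed leaves [9, 13).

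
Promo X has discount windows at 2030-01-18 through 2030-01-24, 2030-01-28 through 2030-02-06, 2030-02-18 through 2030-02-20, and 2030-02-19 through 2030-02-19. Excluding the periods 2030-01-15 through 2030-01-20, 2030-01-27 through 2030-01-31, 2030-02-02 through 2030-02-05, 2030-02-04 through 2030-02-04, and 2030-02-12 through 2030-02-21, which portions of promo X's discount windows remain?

2030-01-21 through 2030-01-24, 2030-02-01 through 2030-02-01, 2030-02-06 through 2030-02-06

Merge the first list: 2030-01-18 through 2030-01-24, 2030-01-28 through 2030-02-06, 2030-02-18 through 2030-02-20.
Merge the second list: 2030-01-15 through 2030-01-20, 2030-01-27 through 2030-01-31, 2030-02-02 through 2030-02-05, 2030-02-12 through 2030-02-21.
2030-01-18 through 2030-01-24 \ B = 2030-01-21 through 2030-01-24.
2030-01-28 through 2030-02-06 \ B = 2030-02-01 through 2030-02-01, 2030-02-06 through 2030-02-06.
2030-02-18 through 2030-02-20: entirely removed.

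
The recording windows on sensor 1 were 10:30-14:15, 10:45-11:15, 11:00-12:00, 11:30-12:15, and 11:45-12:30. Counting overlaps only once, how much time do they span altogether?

Merged: 10:30–14:15.
Length: 3 h 45 min.

3 h 45 min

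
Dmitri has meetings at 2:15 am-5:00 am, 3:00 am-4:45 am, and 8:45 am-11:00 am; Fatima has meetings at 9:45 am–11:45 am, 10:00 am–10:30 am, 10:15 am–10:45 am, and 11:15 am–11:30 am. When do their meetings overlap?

First set merges to 2:15 am–5:00 am, 8:45 am–11:00 am.
Second set merges to 9:45 am–11:45 am.
2:15 am–5:00 am meets no B interval.
8:45 am–11:00 am ∩ B → 9:45 am–11:00 am.

9:45 am–11:00 am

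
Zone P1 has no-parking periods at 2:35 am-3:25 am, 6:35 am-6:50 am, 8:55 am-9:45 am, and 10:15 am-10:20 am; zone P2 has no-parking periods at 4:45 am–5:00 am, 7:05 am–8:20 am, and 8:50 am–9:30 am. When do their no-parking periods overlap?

2:35 am–3:25 am falls entirely outside B.
6:35 am–6:50 am falls entirely outside B.
8:55 am–9:45 am overlaps B on 8:55 am–9:30 am.
10:15 am–10:20 am falls entirely outside B.

8:55 am–9:30 am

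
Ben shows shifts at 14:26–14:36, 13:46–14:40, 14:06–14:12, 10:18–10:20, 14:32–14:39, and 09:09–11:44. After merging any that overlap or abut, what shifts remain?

Sort by start: 09:09-11:44, 10:18-10:20, 13:46-14:40, 14:06-14:12, 14:26-14:36, 14:32-14:39.
10:18-10:20 overlaps/touches 09:09-11:44 → extend to 09:09-11:44.
13:46-14:40 is disjoint → start new block.
14:06-14:12 overlaps/touches 13:46-14:40 → extend to 13:46-14:40.
14:26-14:36 overlaps/touches 13:46-14:40 → extend to 13:46-14:40.
14:32-14:39 overlaps/touches 13:46-14:40 → extend to 13:46-14:40.

09:09-11:44, 13:46-14:40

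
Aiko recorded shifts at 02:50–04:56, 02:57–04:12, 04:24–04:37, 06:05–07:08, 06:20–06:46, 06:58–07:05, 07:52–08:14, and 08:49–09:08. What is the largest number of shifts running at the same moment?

2

Walk the sorted start/end points keeping a running depth.
The depth first hits 2 at 02:57.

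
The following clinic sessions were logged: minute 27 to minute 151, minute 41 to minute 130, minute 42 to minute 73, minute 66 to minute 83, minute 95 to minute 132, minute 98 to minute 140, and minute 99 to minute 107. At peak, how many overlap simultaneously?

At minute 99, 5 of the intervals are simultaneously active.
No point has more.

5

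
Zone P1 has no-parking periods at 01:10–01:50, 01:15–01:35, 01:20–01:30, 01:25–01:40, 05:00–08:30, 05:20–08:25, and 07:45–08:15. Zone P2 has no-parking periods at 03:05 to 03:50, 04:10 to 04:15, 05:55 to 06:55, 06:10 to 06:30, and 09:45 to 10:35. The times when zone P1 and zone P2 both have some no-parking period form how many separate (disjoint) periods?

1

Merge the first list: 01:10-01:50, 05:00-08:30.
Merge the second list: 03:05-03:50, 04:10-04:15, 05:55-06:55, 09:45-10:35.
A ∩ B = 05:55-06:55.
That is 1 disjoint piece.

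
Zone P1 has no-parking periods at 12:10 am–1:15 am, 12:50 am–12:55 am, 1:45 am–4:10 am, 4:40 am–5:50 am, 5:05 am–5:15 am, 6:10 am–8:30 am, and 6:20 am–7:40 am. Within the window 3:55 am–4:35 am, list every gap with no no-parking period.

After merging, the occupied span is 12:10 am-1:15 am, 1:45 am-4:10 am, 4:40 am-5:50 am, 6:10 am-8:30 am.
Uncovered inside 3:55 am-4:35 am: 4:10 am-4:35 am.

4:10 am-4:35 am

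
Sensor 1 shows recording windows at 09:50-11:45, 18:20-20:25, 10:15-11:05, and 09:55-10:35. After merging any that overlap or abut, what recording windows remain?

09:50–11:45, 18:20–20:25

Sort by start: 09:50–11:45, 09:55–10:35, 10:15–11:05, 18:20–20:25.
09:55–10:35 overlaps/touches 09:50–11:45 → extend to 09:50–11:45.
10:15–11:05 overlaps/touches 09:50–11:45 → extend to 09:50–11:45.
18:20–20:25 is disjoint → start new block.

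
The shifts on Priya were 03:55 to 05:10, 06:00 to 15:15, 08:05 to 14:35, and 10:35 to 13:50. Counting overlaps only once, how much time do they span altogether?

Merged: 03:55-05:10, 06:00-15:15.
Lengths: 1 h 15 min + 9 h 15 min = 10 h 30 min.

10 h 30 min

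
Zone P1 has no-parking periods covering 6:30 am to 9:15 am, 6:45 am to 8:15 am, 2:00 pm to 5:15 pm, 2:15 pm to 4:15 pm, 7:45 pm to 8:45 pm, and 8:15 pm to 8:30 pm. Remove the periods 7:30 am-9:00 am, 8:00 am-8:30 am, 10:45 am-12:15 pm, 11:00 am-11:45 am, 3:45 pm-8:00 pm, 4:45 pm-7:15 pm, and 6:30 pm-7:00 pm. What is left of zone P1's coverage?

Merge the first list: 6:30 am-9:15 am, 2:00 pm-5:15 pm, 7:45 pm-8:45 pm.
Merge the second list: 7:30 am-9:00 am, 10:45 am-12:15 pm, 3:45 pm-8:00 pm.
6:30 am-9:15 am \ B = 6:30 am-7:30 am, 9:00 am-9:15 am.
2:00 pm-5:15 pm \ B = 2:00 pm-3:45 pm.
7:45 pm-8:45 pm \ B = 8:00 pm-8:45 pm.

6:30 am-7:30 am, 9:00 am-9:15 am, 2:00 pm-3:45 pm, 8:00 pm-8:45 pm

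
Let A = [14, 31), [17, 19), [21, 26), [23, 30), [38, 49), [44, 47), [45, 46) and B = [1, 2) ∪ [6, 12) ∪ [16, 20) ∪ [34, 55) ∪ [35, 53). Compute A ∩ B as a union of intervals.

First set merges to [14, 31), [38, 49).
Second set merges to [1, 2), [6, 12), [16, 20), [34, 55).
[14, 31) meets the second set on [16, 20).
[38, 49) meets the second set on [38, 49).

[16, 20) ∪ [38, 49)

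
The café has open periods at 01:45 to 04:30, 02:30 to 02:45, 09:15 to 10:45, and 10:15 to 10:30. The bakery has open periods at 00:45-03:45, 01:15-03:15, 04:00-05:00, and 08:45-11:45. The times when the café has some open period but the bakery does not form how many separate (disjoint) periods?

First set merges to 01:45-04:30, 09:15-10:45.
Second set merges to 00:45-03:45, 04:00-05:00, 08:45-11:45.
A \ B = 03:45-04:00.
That is 1 disjoint piece.

1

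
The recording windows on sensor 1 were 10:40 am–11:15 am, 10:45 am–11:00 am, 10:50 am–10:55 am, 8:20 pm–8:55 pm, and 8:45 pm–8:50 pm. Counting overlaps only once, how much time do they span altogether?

1 h 10 min

Merged: 10:40 am-11:15 am, 8:20 pm-8:55 pm.
Lengths: 35 min + 35 min = 1 h 10 min.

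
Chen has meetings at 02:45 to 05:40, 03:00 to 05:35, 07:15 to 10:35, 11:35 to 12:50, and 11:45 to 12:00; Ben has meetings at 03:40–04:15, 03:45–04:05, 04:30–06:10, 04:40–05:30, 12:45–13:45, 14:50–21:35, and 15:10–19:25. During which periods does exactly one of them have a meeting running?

02:45–03:40, 04:15–04:30, 05:40–06:10, 07:15–10:35, 11:35–12:45, 12:50–13:45, 14:50–21:35

Merge the first list: 02:45–05:40, 07:15–10:35, 11:35–12:50.
Merge the second list: 03:40–04:15, 04:30–06:10, 12:45–13:45, 14:50–21:35.
A \ B = 02:45–03:40, 04:15–04:30, 07:15–10:35, 11:35–12:45.
B \ A = 05:40–06:10, 12:50–13:45, 14:50–21:35.
Union of the two gives the symmetric difference.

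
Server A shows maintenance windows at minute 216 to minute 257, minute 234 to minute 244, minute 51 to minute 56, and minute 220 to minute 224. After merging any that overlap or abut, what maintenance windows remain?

Sort by start: minute 51 to minute 56, minute 216 to minute 257, minute 220 to minute 224, minute 234 to minute 244.
minute 216 to minute 257 is disjoint → start new block.
minute 220 to minute 224 overlaps/touches minute 216 to minute 257 → extend to minute 216 to minute 257.
minute 234 to minute 244 overlaps/touches minute 216 to minute 257 → extend to minute 216 to minute 257.

minute 51 to minute 56, minute 216 to minute 257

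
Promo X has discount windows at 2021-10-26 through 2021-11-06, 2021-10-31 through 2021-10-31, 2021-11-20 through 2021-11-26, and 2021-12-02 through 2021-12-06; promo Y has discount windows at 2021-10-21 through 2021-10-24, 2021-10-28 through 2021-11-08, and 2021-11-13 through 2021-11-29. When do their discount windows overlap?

First set merges to 2021-10-26 through 2021-11-06, 2021-11-20 through 2021-11-26, 2021-12-02 through 2021-12-06.
2021-10-26 through 2021-11-06 overlaps B on 2021-10-28 through 2021-11-06.
2021-11-20 through 2021-11-26 overlaps B on 2021-11-20 through 2021-11-26.
2021-12-02 through 2021-12-06 falls entirely outside B.

2021-10-28 through 2021-11-06, 2021-11-20 through 2021-11-26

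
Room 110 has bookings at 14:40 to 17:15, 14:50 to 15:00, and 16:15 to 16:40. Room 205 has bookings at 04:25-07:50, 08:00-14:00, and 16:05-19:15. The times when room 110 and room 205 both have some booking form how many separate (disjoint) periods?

A, merged: 14:40–17:15.
A ∩ B = 16:05–17:15.
That is 1 disjoint piece.

1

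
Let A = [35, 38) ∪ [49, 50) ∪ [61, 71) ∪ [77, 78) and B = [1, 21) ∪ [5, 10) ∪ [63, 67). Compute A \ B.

Second set merges to [1, 21), [63, 67).
[35, 38): no B overlap → unchanged.
[49, 50): no B overlap → unchanged.
[61, 71) minus B → [61, 63), [67, 71).
[77, 78): no B overlap → unchanged.

[35, 38) ∪ [49, 50) ∪ [61, 63) ∪ [67, 71) ∪ [77, 78)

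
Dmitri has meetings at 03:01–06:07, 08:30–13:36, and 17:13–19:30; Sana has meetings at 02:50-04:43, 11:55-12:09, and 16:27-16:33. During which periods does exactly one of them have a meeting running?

Only in the first: 04:43–06:07, 08:30–11:55, 12:09–13:36, 17:13–19:30.
Only in the second: 02:50–03:01, 16:27–16:33.
Together these are the periods covered by exactly one.

02:50–03:01, 04:43–06:07, 08:30–11:55, 12:09–13:36, 16:27–16:33, 17:13–19:30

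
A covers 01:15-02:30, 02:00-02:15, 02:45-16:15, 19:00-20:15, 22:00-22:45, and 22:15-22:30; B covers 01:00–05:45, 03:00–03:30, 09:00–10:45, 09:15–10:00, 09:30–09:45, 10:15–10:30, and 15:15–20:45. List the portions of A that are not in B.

05:45–09:00, 10:45–15:15, 22:00–22:45

A, merged: 01:15–02:30, 02:45–16:15, 19:00–20:15, 22:00–22:45.
B, merged: 01:00–05:45, 09:00–10:45, 15:15–20:45.
01:15–02:30 lies entirely inside B → drops out.
02:45–16:15 with B removed leaves 05:45–09:00, 10:45–15:15.
19:00–20:15 lies entirely inside B → drops out.
22:00–22:45 is untouched.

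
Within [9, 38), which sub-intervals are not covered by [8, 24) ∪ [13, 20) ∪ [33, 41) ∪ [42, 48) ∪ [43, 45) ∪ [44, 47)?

The merged coverage is [8, 24), [33, 41), [42, 48).
Gaps within [9, 38): [24, 33).

[24, 33)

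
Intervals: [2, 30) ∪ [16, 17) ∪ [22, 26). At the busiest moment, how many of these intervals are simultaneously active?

Sweep endpoints in order; track running count of active intervals.
Peak of 2 reached at 16.

2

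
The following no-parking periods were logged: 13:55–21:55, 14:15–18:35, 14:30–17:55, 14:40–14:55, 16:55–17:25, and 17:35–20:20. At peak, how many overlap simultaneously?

4

Sweep endpoints in order; track running count of active intervals.
Peak of 4 reached at 14:40.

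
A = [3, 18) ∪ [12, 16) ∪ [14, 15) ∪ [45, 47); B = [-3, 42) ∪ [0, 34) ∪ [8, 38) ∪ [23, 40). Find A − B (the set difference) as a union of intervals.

[45, 47)

First set merges to [3, 18), [45, 47).
Second set merges to [-3, 42).
[3, 18) lies entirely inside B → drops out.
[45, 47) is untouched.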